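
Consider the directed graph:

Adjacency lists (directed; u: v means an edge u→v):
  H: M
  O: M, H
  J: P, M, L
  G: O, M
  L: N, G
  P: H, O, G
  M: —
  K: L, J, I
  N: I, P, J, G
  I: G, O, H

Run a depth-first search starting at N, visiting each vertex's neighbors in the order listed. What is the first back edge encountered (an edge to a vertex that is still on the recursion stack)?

DFS from N (visiting each vertex's neighbors in the order listed); mark gray on enter, black on exit:
N gray
  I gray
    G gray
      O gray
        M gray
        M black
        H gray
          H→M: M black — skip
        H black
      O black
      G→M: M black — skip
    G black
    I→O: O black — skip
    I→H: H black — skip
  I black
  P gray
    P→H: H black — skip
    P→O: O black — skip
    P→G: G black — skip
  P black
  J gray
    J→P: P black — skip
    J→M: M black — skip
    L gray
      L→N: N is gray → back edge
First back edge: L → N.

L->N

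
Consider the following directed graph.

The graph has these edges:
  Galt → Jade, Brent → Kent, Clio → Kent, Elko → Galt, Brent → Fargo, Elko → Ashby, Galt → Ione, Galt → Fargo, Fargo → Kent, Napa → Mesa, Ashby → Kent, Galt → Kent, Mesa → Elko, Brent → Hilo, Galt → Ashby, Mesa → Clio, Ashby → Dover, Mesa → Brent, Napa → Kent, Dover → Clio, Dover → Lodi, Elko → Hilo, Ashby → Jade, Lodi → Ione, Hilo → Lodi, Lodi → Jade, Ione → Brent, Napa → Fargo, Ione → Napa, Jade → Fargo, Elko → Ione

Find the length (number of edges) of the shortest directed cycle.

For each vertex v, BFS finds the shortest path from v back to v.
The shortest such closed walk is Mesa → Elko → Ione → Napa → Mesa, length 4.

4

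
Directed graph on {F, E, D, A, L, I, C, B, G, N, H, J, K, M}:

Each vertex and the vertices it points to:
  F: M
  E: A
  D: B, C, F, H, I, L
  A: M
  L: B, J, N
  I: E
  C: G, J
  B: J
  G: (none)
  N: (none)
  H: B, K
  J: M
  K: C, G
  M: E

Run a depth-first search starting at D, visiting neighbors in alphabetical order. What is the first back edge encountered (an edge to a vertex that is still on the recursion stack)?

DFS from D (visiting neighbors in alphabetical order); mark gray on enter, black on exit:
D gray
  B gray
    J gray
      M gray
        E gray
          A gray
            A→M: M is gray → back edge
First back edge: A → M.

A→M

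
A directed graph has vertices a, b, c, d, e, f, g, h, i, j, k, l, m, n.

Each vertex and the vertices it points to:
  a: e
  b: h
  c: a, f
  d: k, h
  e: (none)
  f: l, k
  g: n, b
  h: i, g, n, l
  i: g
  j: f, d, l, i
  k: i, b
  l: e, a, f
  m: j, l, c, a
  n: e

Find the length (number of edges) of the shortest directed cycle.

2

For each vertex v, BFS finds the shortest path from v back to v.
The shortest such closed walk is l → f → l, length 2.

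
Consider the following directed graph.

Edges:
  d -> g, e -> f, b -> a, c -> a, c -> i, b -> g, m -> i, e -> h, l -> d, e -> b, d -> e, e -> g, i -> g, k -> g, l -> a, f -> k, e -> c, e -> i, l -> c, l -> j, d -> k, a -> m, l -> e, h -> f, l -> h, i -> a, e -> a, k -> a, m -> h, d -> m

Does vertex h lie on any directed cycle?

h is on a cycle iff h can reach itself via ≥1 edge.
h → f → k → a → m → h — yes.

Yes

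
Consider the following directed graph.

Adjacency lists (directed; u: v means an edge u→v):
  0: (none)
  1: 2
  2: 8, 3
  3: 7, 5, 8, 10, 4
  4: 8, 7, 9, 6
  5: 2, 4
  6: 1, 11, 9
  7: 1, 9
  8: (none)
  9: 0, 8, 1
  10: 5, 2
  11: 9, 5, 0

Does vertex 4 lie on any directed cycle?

Yes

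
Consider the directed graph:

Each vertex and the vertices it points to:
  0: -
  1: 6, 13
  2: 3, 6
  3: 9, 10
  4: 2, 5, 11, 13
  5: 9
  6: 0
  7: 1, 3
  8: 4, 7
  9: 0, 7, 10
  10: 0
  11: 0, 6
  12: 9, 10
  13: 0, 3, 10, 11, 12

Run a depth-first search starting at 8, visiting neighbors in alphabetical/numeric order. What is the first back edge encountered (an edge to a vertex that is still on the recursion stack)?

13->3

DFS from 8 (visiting neighbors in alphabetical/numeric order); mark gray on enter, black on exit:
8 gray
  4 gray
    2 gray
      3 gray
        9 gray
          0 gray
          0 black
          7 gray
            1 gray
              6 gray
                6→0: 0 black — skip
              6 black
              13 gray
                13→0: 0 black — skip
                13→3: 3 is gray → back edge
First back edge: 13 → 3.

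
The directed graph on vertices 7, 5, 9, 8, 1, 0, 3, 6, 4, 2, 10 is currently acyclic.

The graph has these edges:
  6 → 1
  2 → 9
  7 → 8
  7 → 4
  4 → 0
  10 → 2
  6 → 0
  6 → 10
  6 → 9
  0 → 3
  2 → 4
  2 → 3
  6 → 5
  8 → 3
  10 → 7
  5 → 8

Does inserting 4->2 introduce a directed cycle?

Yes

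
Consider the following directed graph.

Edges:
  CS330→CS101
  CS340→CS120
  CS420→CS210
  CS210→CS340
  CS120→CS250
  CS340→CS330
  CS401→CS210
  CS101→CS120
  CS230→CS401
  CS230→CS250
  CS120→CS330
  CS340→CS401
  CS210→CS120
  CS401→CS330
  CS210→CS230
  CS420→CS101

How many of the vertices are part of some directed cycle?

7

A vertex is on a directed cycle iff it belongs to a strongly connected component of size ≥ 2 (or has a self-loop).
The vertices on cycles are {CS101, CS120, CS210, CS230, CS330, CS340, CS401} — 7 in total.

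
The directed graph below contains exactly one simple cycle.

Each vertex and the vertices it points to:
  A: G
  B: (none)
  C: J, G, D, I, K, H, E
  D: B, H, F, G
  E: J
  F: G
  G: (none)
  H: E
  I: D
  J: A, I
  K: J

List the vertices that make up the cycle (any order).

DFS with gray/black marking from D:
D gray
  B gray
  B black
  H gray
    E gray
      J gray
        A gray
          G gray
          G black
        A black
        I gray
          I→D: D is gray → back edge
Back edge closes the cycle D → H → E → J → I → D; its vertices are {D, E, H, I, J}.

D, E, H, I, J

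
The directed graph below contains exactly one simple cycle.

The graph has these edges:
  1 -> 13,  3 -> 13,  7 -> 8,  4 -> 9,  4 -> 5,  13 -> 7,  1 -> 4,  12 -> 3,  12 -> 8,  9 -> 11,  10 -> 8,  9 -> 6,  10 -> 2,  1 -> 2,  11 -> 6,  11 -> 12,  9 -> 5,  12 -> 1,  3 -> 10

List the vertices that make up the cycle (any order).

1, 4, 9, 11, 12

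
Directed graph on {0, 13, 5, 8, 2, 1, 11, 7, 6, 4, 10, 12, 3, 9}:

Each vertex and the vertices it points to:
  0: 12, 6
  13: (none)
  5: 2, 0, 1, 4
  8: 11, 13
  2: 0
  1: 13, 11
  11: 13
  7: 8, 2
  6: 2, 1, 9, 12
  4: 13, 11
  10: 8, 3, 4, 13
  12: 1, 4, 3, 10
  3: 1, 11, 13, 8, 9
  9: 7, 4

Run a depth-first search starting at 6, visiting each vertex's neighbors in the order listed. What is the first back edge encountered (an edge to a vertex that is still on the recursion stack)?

DFS from 6 (visiting each vertex's neighbors in the order listed); mark gray on enter, black on exit:
6 gray
  2 gray
    0 gray
      12 gray
        1 gray
          13 gray
          13 black
          11 gray
            11→13: 13 black — skip
          11 black
        1 black
        4 gray
          4→13: 13 black — skip
          4→11: 11 black — skip
        4 black
        3 gray
          3→1: 1 black — skip
          3→11: 11 black — skip
          3→13: 13 black — skip
          8 gray
            8→11: 11 black — skip
            8→13: 13 black — skip
          8 black
          9 gray
            7 gray
              7→8: 8 black — skip
              7→2: 2 is gray → back edge
First back edge: 7 → 2.

7→2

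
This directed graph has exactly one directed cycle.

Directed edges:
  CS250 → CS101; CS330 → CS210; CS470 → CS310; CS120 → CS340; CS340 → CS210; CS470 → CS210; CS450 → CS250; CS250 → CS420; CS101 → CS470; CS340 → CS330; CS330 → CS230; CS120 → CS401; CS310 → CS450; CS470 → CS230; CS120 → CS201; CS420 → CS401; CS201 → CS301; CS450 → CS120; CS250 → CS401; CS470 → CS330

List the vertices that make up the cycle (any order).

DFS with gray/black marking from CS310:
CS310 gray
  CS450 gray
    CS250 gray
      CS420 gray
        CS401 gray
        CS401 black
      CS420 black
      CS101 gray
        CS470 gray
          CS230 gray
          CS230 black
          CS330 gray
            CS210 gray
            CS210 black
            CS330→CS230: CS230 black — skip
          CS330 black
          CS470→CS210: CS210 black — skip
          CS470→CS310: CS310 is gray → back edge
Back edge closes the cycle CS310 → CS450 → CS250 → CS101 → CS470 → CS310; its vertices are {CS101, CS250, CS310, CS450, CS470}.

CS101, CS250, CS310, CS450, CS470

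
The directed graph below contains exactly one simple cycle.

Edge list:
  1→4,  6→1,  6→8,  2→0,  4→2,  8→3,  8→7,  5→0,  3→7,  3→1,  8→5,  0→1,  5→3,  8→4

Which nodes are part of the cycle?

0, 1, 2, 4

DFS with gray/black marking from 4:
4 gray
  2 gray
    0 gray
      1 gray
        1→4: 4 is gray → back edge
Back edge closes the cycle 4 → 2 → 0 → 1 → 4; its vertices are {0, 1, 2, 4}.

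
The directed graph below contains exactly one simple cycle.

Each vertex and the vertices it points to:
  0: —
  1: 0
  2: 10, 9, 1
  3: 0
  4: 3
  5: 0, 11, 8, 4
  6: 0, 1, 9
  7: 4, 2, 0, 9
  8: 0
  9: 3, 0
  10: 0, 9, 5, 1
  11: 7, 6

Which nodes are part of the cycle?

2, 5, 7, 10, 11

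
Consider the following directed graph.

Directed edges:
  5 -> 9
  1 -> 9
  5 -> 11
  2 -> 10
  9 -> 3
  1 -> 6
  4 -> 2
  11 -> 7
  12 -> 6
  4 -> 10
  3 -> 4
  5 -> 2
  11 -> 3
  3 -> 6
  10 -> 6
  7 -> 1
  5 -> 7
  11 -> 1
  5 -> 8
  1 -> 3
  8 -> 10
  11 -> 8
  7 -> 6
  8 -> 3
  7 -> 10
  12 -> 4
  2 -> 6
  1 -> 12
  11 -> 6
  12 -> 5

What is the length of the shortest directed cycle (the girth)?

4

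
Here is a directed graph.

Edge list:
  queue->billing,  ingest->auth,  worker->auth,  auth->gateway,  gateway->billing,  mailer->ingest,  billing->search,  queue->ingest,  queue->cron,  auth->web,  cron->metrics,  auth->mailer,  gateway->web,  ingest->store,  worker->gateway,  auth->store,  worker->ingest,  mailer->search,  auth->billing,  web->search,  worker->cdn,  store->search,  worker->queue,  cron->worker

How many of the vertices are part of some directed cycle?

A vertex is on a directed cycle iff it belongs to a strongly connected component of size ≥ 2 (or has a self-loop).
The vertices on cycles are {auth, cron, queue, ingest, mailer, worker} — 6 in total.

6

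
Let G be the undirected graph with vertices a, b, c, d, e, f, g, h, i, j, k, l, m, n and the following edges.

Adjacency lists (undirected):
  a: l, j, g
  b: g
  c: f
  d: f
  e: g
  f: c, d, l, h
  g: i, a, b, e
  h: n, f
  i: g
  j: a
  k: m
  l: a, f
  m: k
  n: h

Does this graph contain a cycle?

No

DFS, tracking each vertex's parent; an edge to a visited non-parent vertex closes a cycle.
Start from j:
visit j (parent –)
  visit a (parent j)
    visit l (parent a)
      l–a: parent, skip
      visit f (parent l)
        visit c (parent f)
          c–f: parent, skip
        visit d (parent f)
          d–f: parent, skip
        f–l: parent, skip
        visit h (parent f)
          visit n (parent h)
            n–h: parent, skip
          h–f: parent, skip
    a–j: parent, skip
    visit g (parent a)
      visit i (parent g)
        i–g: parent, skip
      g–a: parent, skip
      visit b (parent g)
        b–g: parent, skip
      visit e (parent g)
        e–g: parent, skip
visit k (parent –)
  visit m (parent k)
    m–k: parent, skip
No non-parent visited neighbor found — the graph is a forest.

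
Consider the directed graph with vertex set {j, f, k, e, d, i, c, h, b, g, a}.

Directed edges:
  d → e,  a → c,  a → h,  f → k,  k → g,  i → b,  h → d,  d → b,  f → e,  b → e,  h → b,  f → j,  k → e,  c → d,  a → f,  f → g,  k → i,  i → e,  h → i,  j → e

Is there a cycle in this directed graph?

No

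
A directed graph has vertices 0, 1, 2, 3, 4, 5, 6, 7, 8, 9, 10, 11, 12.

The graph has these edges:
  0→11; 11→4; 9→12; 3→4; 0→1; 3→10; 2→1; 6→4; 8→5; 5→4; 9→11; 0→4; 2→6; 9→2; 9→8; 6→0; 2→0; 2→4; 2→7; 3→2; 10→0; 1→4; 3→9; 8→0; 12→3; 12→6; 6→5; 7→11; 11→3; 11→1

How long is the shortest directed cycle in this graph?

3

For each vertex v, BFS finds the shortest path from v back to v.
The shortest such closed walk is 3 → 9 → 11 → 3, length 3.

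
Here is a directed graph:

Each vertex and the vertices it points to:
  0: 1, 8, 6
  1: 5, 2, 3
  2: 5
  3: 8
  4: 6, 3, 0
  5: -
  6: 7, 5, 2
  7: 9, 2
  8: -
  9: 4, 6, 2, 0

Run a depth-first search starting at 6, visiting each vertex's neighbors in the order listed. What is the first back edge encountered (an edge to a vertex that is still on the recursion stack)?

4->6

DFS from 6 (visiting each vertex's neighbors in the order listed); mark gray on enter, black on exit:
6 gray
  7 gray
    9 gray
      4 gray
        4→6: 6 is gray → back edge
First back edge: 4 → 6.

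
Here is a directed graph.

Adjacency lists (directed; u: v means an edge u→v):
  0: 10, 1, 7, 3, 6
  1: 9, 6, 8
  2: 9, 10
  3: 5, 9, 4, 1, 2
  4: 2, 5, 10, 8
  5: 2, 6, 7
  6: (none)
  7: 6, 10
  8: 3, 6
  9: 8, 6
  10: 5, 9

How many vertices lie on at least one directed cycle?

A vertex is on a directed cycle iff it belongs to a strongly connected component of size ≥ 2 (or has a self-loop).
The vertices on cycles are {1, 2, 3, 4, 5, 7, 8, 9, 10} — 9 in total.

9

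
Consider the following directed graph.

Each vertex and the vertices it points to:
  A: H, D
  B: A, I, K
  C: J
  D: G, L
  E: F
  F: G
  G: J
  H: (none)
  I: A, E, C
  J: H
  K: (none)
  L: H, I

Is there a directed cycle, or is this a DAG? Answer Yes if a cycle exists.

Yes

DFS with white/gray/black marking, starting from L:
L gray
  H gray
  H black
  I gray
    A gray
      A→H: H black — skip
      D gray
        G gray
          J gray
            J→H: H black — skip
          J black
        G black
        D→L: L is gray → back edge
Back edge found, so a cycle exists: L → I → A → D → L.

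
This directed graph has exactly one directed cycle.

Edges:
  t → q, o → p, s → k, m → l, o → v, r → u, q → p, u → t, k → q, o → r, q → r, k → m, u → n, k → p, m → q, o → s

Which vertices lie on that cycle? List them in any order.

DFS with gray/black marking from r:
r gray
  u gray
    t gray
      q gray
        p gray
        p black
        q→r: r is gray → back edge
Back edge closes the cycle r → u → t → q → r; its vertices are {q, r, t, u}.

q, r, t, u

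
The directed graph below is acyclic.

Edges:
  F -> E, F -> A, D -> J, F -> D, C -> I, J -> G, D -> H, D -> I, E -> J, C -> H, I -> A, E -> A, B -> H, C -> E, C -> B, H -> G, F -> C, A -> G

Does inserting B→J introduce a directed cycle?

No

Adding B→J creates a cycle iff J can already reach B.
Explore from J: no path reaches B. The graph stays acyclic.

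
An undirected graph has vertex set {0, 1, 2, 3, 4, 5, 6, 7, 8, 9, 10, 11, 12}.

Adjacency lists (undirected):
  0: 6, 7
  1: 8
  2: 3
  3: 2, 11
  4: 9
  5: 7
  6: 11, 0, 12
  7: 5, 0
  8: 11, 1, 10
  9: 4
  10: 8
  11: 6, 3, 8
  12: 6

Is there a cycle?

DFS, tracking each vertex's parent; an edge to a visited non-parent vertex closes a cycle.
Start from 6:
visit 6 (parent –)
  visit 11 (parent 6)
    11–6: parent, skip
    visit 3 (parent 11)
      visit 2 (parent 3)
        2–3: parent, skip
      3–11: parent, skip
    visit 8 (parent 11)
      8–11: parent, skip
      visit 1 (parent 8)
        1–8: parent, skip
      visit 10 (parent 8)
        10–8: parent, skip
  visit 0 (parent 6)
    0–6: parent, skip
    visit 7 (parent 0)
      visit 5 (parent 7)
        5–7: parent, skip
      7–0: parent, skip
  visit 12 (parent 6)
    12–6: parent, skip
visit 4 (parent –)
  visit 9 (parent 4)
    9–4: parent, skip
No non-parent visited neighbor found — the graph is a forest.

No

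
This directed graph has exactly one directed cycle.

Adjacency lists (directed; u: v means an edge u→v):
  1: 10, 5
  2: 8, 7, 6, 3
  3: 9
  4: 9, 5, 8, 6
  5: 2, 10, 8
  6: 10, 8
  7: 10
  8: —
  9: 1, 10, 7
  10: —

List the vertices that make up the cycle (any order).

1, 2, 3, 5, 9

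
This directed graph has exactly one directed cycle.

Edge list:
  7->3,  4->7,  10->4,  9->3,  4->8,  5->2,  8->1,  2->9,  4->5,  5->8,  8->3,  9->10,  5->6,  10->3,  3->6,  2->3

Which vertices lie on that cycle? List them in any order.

2, 4, 5, 9, 10

DFS with gray/black marking from 4:
4 gray
  8 gray
    3 gray
      6 gray
      6 black
    3 black
    1 gray
    1 black
  8 black
  7 gray
    7→3: 3 black — skip
  7 black
  5 gray
    5→8: 8 black — skip
    2 gray
      2→3: 3 black — skip
      9 gray
        9→3: 3 black — skip
        10 gray
          10→3: 3 black — skip
          10→4: 4 is gray → back edge
Back edge closes the cycle 4 → 5 → 2 → 9 → 10 → 4; its vertices are {2, 4, 5, 9, 10}.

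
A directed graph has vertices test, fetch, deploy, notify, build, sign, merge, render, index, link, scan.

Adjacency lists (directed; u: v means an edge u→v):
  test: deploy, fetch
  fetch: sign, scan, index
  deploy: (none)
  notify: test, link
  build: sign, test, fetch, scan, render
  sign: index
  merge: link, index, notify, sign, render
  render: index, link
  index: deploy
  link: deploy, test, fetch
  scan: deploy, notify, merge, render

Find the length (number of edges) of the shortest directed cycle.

For each vertex v, BFS finds the shortest path from v back to v.
The shortest such closed walk is fetch → scan → notify → test → fetch, length 4.

4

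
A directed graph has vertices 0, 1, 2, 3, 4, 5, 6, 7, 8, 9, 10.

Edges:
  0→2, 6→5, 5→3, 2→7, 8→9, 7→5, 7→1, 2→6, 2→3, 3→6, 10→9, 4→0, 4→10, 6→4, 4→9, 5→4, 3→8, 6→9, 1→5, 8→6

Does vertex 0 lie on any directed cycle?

Yes

0 is on a cycle iff 0 can reach itself via ≥1 edge.
0 → 2 → 6 → 4 → 0 — yes.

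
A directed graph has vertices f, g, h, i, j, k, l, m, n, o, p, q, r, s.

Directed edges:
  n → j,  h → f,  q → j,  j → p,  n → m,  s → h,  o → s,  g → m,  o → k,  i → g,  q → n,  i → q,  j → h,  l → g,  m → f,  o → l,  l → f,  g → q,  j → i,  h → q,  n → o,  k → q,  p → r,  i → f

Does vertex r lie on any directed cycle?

No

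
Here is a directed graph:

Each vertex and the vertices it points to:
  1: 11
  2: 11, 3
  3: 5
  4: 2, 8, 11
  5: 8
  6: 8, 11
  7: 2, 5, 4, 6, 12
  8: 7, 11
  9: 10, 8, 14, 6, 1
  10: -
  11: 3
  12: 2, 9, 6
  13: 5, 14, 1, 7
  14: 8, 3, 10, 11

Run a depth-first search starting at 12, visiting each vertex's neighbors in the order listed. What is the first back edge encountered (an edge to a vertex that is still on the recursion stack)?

7→2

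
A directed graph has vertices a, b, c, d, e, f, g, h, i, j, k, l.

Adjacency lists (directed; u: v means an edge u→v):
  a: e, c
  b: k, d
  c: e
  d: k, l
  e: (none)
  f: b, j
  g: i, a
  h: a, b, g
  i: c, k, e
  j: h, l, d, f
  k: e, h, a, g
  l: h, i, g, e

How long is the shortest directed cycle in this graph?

2

For each vertex v, BFS finds the shortest path from v back to v.
The shortest such closed walk is j → f → j, length 2.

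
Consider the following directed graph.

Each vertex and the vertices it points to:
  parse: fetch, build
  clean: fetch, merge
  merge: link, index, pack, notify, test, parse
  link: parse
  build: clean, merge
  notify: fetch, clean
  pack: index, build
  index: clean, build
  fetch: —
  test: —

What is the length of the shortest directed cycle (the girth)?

For each vertex v, BFS finds the shortest path from v back to v.
The shortest such closed walk is merge → pack → build → merge, length 3.

3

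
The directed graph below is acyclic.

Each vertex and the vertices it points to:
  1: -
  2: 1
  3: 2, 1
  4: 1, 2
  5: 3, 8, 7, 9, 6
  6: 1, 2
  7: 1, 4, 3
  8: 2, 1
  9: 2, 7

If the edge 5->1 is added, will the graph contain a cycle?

Adding 5→1 creates a cycle iff 1 can already reach 5.
Explore from 1: no path reaches 5. The graph stays acyclic.

No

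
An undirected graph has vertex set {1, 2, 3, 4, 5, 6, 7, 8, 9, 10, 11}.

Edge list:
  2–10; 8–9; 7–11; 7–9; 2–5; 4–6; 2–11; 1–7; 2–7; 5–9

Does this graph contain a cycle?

DFS, tracking each vertex's parent; an edge to a visited non-parent vertex closes a cycle.
Start from 6:
visit 6 (parent –)
  visit 4 (parent 6)
    4–6: parent, skip
visit 1 (parent –)
  visit 7 (parent 1)
    7–1: parent, skip
    visit 9 (parent 7)
      9–7: parent, skip
      visit 8 (parent 9)
        8–9: parent, skip
      visit 5 (parent 9)
        visit 2 (parent 5)
          2–5: parent, skip
          visit 10 (parent 2)
            10–2: parent, skip
          visit 11 (parent 2)
            11–2: parent, skip
            11–7: 7 visited and ≠ parent → cycle
Cycle: 7 – 9 – 5 – 2 – 11 – 7.

Yes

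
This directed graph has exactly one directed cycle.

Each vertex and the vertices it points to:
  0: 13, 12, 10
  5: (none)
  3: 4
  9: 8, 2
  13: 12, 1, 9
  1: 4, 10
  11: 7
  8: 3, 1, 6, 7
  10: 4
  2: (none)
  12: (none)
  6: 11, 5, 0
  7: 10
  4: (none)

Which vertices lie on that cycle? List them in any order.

0, 6, 8, 9, 13

DFS with gray/black marking from 9:
9 gray
  8 gray
    3 gray
      4 gray
      4 black
    3 black
    1 gray
      1→4: 4 black — skip
      10 gray
        10→4: 4 black — skip
      10 black
    1 black
    6 gray
      11 gray
        7 gray
          7→10: 10 black — skip
        7 black
      11 black
      5 gray
      5 black
      0 gray
        13 gray
          12 gray
          12 black
          13→1: 1 black — skip
          13→9: 9 is gray → back edge
Back edge closes the cycle 9 → 8 → 6 → 0 → 13 → 9; its vertices are {0, 6, 8, 9, 13}.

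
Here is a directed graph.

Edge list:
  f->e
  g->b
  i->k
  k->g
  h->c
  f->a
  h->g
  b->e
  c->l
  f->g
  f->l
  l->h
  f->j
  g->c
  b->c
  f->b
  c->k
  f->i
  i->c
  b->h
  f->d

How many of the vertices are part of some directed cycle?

6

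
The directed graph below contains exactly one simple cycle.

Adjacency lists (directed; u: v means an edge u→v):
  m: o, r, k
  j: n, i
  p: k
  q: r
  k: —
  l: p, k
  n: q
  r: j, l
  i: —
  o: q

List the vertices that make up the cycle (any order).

DFS with gray/black marking from r:
r gray
  j gray
    n gray
      q gray
        q→r: r is gray → back edge
Back edge closes the cycle r → j → n → q → r; its vertices are {j, n, q, r}.

j, n, q, r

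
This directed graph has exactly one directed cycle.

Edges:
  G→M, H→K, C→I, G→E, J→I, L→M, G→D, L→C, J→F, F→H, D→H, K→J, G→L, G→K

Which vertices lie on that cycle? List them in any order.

F, H, J, K

DFS with gray/black marking from H:
H gray
  K gray
    J gray
      F gray
        F→H: H is gray → back edge
Back edge closes the cycle H → K → J → F → H; its vertices are {F, H, J, K}.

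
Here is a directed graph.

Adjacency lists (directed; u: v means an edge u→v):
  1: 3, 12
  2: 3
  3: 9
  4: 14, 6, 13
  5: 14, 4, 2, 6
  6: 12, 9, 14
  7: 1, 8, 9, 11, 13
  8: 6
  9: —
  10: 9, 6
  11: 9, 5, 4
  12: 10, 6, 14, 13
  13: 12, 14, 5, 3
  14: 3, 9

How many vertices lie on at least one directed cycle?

A vertex is on a directed cycle iff it belongs to a strongly connected component of size ≥ 2 (or has a self-loop).
The vertices on cycles are {4, 5, 6, 10, 12, 13} — 6 in total.

6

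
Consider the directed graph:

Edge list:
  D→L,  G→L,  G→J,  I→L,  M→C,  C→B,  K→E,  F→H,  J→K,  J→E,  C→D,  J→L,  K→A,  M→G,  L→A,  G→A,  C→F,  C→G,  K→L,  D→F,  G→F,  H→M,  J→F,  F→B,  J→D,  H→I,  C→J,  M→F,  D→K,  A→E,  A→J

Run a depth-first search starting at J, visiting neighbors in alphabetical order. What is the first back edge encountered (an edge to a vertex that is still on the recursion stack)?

A->J

DFS from J (visiting neighbors in alphabetical order); mark gray on enter, black on exit:
J gray
  D gray
    F gray
      B gray
      B black
      H gray
        I gray
          L gray
            A gray
              E gray
              E black
              A→J: J is gray → back edge
First back edge: A → J.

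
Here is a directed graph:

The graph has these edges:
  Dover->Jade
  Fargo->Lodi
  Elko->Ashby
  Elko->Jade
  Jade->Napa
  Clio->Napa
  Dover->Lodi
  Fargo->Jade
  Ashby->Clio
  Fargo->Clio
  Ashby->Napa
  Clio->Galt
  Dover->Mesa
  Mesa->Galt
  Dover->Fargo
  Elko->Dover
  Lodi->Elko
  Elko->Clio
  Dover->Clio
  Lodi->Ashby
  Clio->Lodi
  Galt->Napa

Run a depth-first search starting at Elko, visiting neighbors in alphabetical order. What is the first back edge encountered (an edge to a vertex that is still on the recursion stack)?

Lodi→Ashby

DFS from Elko (visiting neighbors in alphabetical order); mark gray on enter, black on exit:
Elko gray
  Ashby gray
    Clio gray
      Galt gray
        Napa gray
        Napa black
      Galt black
      Lodi gray
        Lodi→Ashby: Ashby is gray → back edge
First back edge: Lodi → Ashby.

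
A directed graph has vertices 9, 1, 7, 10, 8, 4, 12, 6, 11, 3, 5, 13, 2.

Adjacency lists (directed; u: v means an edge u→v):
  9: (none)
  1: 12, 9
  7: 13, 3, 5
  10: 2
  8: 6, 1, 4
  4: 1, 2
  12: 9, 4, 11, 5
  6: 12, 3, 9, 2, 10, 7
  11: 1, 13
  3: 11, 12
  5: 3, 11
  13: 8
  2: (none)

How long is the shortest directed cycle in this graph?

3

For each vertex v, BFS finds the shortest path from v back to v.
The shortest such closed walk is 12 → 4 → 1 → 12, length 3.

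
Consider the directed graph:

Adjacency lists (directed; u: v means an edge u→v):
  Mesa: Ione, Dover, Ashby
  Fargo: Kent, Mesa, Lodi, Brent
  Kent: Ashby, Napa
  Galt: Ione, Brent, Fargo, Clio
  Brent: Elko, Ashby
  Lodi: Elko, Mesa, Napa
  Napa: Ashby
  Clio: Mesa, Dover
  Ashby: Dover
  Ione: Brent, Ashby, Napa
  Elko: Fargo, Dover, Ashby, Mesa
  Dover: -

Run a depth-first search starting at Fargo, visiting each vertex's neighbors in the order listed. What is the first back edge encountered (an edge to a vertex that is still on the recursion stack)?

DFS from Fargo (visiting each vertex's neighbors in the order listed); mark gray on enter, black on exit:
Fargo gray
  Kent gray
    Ashby gray
      Dover gray
      Dover black
    Ashby black
    Napa gray
      Napa→Ashby: Ashby black — skip
    Napa black
  Kent black
  Mesa gray
    Ione gray
      Brent gray
        Elko gray
          Elko→Fargo: Fargo is gray → back edge
First back edge: Elko → Fargo.

Elko→Fargo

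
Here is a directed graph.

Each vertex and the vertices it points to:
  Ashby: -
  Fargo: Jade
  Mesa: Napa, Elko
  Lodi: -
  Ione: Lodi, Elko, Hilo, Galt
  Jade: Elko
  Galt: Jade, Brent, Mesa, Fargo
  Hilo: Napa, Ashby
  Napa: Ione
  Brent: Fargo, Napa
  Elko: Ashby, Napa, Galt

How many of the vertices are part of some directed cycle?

A vertex is on a directed cycle iff it belongs to a strongly connected component of size ≥ 2 (or has a self-loop).
The vertices on cycles are {Elko, Galt, Hilo, Ione, Jade, Mesa, Napa, Brent, Fargo} — 9 in total.

9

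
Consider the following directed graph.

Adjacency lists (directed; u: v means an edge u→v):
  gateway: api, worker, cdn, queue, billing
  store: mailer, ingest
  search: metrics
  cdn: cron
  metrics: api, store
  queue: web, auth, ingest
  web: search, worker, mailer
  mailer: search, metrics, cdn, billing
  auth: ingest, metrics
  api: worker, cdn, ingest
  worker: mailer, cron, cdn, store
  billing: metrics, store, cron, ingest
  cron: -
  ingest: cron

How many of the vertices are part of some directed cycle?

A vertex is on a directed cycle iff it belongs to a strongly connected component of size ≥ 2 (or has a self-loop).
The vertices on cycles are {api, store, mailer, search, worker, billing, metrics} — 7 in total.

7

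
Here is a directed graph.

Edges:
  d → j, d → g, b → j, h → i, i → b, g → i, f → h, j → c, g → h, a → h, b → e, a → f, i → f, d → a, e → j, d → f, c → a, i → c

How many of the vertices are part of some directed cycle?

8

A vertex is on a directed cycle iff it belongs to a strongly connected component of size ≥ 2 (or has a self-loop).
The vertices on cycles are {a, b, c, e, f, h, i, j} — 8 in total.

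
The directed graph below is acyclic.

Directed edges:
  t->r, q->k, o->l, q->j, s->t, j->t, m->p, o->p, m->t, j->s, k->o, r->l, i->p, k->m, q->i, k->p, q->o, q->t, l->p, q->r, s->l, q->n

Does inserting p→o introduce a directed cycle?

Adding p→o creates a cycle iff o can already reach p.
Path from o: o → p.
So o → … → p → o is a cycle.

Yes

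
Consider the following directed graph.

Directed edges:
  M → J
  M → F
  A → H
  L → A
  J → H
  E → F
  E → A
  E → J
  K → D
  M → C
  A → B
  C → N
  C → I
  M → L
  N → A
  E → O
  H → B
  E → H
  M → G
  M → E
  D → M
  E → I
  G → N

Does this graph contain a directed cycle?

DFS with white/gray/black marking, starting from E:
E gray
  I gray
  I black
  F gray
  F black
  J gray
    H gray
      B gray
      B black
    H black
  J black
  A gray
    A→B: B black — skip
    A→H: H black — skip
  A black
  O gray
  O black
  E→H: H black — skip
E black
C gray
  N gray
    N→A: A black — skip
  N black
  C→I: I black — skip
C black
D gray
  M gray
    L gray
      L→A: A black — skip
    L black
    G gray
      G→N: N black — skip
    G black
    M→C: C black — skip
    M→F: F black — skip
    M→J: J black — skip
    M→E: E black — skip
  M black
D black
K gray
  K→D: D black — skip
K black
Every edge goes to a white or black vertex — no back edge, so the graph is acyclic.

No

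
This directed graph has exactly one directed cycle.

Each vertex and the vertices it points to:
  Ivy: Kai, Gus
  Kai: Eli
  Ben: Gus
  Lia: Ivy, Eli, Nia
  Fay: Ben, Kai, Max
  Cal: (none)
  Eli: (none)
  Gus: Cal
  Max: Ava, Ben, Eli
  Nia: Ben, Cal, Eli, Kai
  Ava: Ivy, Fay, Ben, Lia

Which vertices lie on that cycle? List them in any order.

Ava, Fay, Max

DFS with gray/black marking from Ava:
Ava gray
  Ivy gray
    Kai gray
      Eli gray
      Eli black
    Kai black
    Gus gray
      Cal gray
      Cal black
    Gus black
  Ivy black
  Fay gray
    Ben gray
      Ben→Gus: Gus black — skip
    Ben black
    Fay→Kai: Kai black — skip
    Max gray
      Max→Ava: Ava is gray → back edge
Back edge closes the cycle Ava → Fay → Max → Ava; its vertices are {Ava, Fay, Max}.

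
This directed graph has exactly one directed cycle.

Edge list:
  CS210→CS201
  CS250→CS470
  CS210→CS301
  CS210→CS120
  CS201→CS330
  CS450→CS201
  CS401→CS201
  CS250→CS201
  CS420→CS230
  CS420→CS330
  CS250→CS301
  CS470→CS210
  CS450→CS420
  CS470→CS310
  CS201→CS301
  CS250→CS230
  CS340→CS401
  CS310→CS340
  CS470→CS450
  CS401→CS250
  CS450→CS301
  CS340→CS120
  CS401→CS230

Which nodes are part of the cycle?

CS250, CS310, CS340, CS401, CS470

DFS with gray/black marking from CS250:
CS250 gray
  CS230 gray
  CS230 black
  CS301 gray
  CS301 black
  CS201 gray
    CS330 gray
    CS330 black
    CS201→CS301: CS301 black — skip
  CS201 black
  CS470 gray
    CS450 gray
      CS420 gray
        CS420→CS330: CS330 black — skip
        CS420→CS230: CS230 black — skip
      CS420 black
      CS450→CS201: CS201 black — skip
      CS450→CS301: CS301 black — skip
    CS450 black
    CS210 gray
      CS210→CS201: CS201 black — skip
      CS210→CS301: CS301 black — skip
      CS120 gray
      CS120 black
    CS210 black
    CS310 gray
      CS340 gray
        CS340→CS120: CS120 black — skip
        CS401 gray
          CS401→CS201: CS201 black — skip
          CS401→CS230: CS230 black — skip
          CS401→CS250: CS250 is gray → back edge
Back edge closes the cycle CS250 → CS470 → CS310 → CS340 → CS401 → CS250; its vertices are {CS250, CS310, CS340, CS401, CS470}.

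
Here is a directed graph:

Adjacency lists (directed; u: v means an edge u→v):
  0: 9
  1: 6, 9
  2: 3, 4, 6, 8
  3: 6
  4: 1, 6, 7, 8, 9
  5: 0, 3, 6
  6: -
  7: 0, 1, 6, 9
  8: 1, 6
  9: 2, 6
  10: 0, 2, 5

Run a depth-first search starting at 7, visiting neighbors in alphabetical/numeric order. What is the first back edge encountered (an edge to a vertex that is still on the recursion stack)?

DFS from 7 (visiting neighbors in alphabetical/numeric order); mark gray on enter, black on exit:
7 gray
  0 gray
    9 gray
      2 gray
        3 gray
          6 gray
          6 black
        3 black
        4 gray
          1 gray
            1→6: 6 black — skip
            1→9: 9 is gray → back edge
First back edge: 1 → 9.

1→9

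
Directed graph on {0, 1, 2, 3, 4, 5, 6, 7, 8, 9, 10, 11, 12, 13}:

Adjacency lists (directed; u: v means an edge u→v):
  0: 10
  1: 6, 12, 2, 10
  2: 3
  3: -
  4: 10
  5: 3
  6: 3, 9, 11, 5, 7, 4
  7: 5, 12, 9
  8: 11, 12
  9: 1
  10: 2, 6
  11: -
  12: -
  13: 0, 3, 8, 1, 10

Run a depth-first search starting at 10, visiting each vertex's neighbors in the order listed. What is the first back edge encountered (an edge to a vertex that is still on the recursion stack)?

1->6

DFS from 10 (visiting each vertex's neighbors in the order listed); mark gray on enter, black on exit:
10 gray
  2 gray
    3 gray
    3 black
  2 black
  6 gray
    6→3: 3 black — skip
    9 gray
      1 gray
        1→6: 6 is gray → back edge
First back edge: 1 → 6.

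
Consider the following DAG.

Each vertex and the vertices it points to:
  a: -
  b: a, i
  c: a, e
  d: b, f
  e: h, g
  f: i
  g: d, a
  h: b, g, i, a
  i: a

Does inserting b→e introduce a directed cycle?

Yes

Adding b→e creates a cycle iff e can already reach b.
Path from e: e → h → b.
So e → … → b → e is a cycle.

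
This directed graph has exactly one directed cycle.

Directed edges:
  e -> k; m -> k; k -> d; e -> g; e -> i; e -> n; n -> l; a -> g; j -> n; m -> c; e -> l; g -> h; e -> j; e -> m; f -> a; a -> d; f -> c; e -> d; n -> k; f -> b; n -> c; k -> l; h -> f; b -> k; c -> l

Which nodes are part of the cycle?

a, f, g, h

DFS with gray/black marking from g:
g gray
  h gray
    f gray
      c gray
        l gray
        l black
      c black
      a gray
        a→g: g is gray → back edge
Back edge closes the cycle g → h → f → a → g; its vertices are {a, f, g, h}.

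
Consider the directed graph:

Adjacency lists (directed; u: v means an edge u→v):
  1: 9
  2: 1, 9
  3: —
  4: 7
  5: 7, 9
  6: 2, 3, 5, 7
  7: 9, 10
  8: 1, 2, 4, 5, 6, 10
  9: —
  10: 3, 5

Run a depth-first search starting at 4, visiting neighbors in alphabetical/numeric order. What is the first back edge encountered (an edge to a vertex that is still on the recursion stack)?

DFS from 4 (visiting neighbors in alphabetical/numeric order); mark gray on enter, black on exit:
4 gray
  7 gray
    9 gray
    9 black
    10 gray
      3 gray
      3 black
      5 gray
        5→7: 7 is gray → back edge
First back edge: 5 → 7.

5->7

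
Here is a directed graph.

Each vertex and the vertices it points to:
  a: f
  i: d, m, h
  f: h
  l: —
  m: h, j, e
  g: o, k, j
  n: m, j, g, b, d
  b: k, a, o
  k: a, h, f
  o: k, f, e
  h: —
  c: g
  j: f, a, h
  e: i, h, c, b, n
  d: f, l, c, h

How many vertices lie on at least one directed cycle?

A vertex is on a directed cycle iff it belongs to a strongly connected component of size ≥ 2 (or has a self-loop).
The vertices on cycles are {b, c, d, e, g, i, m, n, o} — 9 in total.

9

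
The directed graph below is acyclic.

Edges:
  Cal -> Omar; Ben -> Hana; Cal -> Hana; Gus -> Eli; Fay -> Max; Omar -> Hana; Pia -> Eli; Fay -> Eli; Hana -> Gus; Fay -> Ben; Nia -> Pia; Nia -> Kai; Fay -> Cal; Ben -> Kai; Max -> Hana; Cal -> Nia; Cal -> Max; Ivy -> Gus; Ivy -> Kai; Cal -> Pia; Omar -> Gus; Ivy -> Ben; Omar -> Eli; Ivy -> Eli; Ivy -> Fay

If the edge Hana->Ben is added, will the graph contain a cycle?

Yes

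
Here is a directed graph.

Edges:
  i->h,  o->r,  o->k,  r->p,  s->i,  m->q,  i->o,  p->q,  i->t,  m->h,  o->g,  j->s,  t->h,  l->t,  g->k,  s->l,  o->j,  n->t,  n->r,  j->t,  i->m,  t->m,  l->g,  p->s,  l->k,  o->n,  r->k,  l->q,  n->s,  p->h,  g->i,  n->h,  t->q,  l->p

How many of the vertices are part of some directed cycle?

A vertex is on a directed cycle iff it belongs to a strongly connected component of size ≥ 2 (or has a self-loop).
The vertices on cycles are {g, i, j, l, n, o, p, r, s} — 9 in total.

9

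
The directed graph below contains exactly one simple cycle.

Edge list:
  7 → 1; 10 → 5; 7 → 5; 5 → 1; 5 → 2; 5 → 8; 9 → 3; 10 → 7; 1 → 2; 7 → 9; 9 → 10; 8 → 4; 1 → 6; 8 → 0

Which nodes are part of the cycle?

7, 9, 10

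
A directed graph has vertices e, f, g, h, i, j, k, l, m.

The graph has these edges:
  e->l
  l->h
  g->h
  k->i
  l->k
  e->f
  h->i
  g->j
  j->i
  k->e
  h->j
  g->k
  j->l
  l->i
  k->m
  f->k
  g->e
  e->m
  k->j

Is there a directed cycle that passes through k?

Yes

k is on a cycle iff k can reach itself via ≥1 edge.
k → e → f → k — yes.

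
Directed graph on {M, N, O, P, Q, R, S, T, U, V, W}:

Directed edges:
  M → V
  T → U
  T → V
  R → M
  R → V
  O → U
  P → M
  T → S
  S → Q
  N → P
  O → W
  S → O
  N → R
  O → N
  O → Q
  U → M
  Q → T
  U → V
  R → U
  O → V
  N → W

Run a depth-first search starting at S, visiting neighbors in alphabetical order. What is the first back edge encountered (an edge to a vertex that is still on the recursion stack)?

DFS from S (visiting neighbors in alphabetical order); mark gray on enter, black on exit:
S gray
  O gray
    N gray
      P gray
        M gray
          V gray
          V black
        M black
      P black
      R gray
        R→M: M black — skip
        U gray
          U→M: M black — skip
          U→V: V black — skip
        U black
        R→V: V black — skip
      R black
      W gray
      W black
    N black
    Q gray
      T gray
        T→S: S is gray → back edge
First back edge: T → S.

T->S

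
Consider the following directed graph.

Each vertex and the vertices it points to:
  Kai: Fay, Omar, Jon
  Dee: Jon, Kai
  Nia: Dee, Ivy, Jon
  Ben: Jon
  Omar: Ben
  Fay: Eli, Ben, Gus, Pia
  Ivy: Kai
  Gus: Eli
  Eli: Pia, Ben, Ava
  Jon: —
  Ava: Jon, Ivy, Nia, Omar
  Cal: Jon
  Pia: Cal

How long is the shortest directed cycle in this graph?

For each vertex v, BFS finds the shortest path from v back to v.
The shortest such closed walk is Fay → Eli → Ava → Ivy → Kai → Fay, length 5.

5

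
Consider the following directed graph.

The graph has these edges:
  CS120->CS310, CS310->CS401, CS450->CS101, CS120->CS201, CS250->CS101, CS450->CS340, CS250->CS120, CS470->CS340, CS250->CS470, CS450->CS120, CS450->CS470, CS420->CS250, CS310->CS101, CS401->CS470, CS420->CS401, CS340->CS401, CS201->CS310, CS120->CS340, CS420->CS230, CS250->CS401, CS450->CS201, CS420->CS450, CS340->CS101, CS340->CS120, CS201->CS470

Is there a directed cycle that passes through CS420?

No

CS420 lies on a cycle iff there is a path from CS420 back to itself.
Exploring from CS420, it never reaches itself; equivalently, its strongly connected component is a singleton.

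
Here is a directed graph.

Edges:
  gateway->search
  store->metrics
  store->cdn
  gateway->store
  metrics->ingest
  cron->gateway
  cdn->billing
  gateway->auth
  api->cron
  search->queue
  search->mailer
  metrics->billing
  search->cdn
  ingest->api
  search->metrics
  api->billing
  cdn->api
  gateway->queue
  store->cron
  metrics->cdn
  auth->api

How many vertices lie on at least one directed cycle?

9

A vertex is on a directed cycle iff it belongs to a strongly connected component of size ≥ 2 (or has a self-loop).
The vertices on cycles are {api, cdn, auth, cron, store, ingest, search, gateway, metrics} — 9 in total.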